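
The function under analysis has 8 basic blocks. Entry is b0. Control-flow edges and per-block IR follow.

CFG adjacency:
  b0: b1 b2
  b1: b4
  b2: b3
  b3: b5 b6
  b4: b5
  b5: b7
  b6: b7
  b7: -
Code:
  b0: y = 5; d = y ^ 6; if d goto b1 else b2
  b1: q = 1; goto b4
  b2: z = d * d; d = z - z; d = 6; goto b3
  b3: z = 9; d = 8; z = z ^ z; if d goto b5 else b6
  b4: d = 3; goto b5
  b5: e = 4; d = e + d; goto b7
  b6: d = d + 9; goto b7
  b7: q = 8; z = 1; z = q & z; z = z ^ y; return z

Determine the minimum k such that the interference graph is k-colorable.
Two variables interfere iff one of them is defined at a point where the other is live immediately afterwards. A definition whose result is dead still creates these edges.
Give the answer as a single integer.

Answer: 3

Analysis:
def/use:
  b0 def {d,y} use ∅
  b1 def {q} use ∅
  b2 def {d,z} use {d}
  b3 def {d,z} use ∅
  b4 def {d} use ∅
  b5 def {d,e} use {d}
  b6 def {d} use {d}
  b7 def {q,z} use {y}

Liveness:
  live b0: ∅→{d,y}
  live b1: {y}→{y}
  live b2: {d,y}→{y}
  live b3: {y}→{d,y}
  live b4: {y}→{d,y}
  live b5: {d,y}→{y}
  live b6: {d,y}→{y}
  live b7: {y}→∅

Interfere edges:
  d — {e,y,z}
  e — {d,y}
  q — {y,z}
  y — {d,e,q,z}
  z — {d,q,y}

Colouring:
  {d,e,y} pairwise interfere (3-clique) ⇒ χ ≥ 3
  assign d→R1 e→R2 q→R1 y→R0 z→R2 — no edge inside a register ⇒ χ ≤ 3
  χ = 3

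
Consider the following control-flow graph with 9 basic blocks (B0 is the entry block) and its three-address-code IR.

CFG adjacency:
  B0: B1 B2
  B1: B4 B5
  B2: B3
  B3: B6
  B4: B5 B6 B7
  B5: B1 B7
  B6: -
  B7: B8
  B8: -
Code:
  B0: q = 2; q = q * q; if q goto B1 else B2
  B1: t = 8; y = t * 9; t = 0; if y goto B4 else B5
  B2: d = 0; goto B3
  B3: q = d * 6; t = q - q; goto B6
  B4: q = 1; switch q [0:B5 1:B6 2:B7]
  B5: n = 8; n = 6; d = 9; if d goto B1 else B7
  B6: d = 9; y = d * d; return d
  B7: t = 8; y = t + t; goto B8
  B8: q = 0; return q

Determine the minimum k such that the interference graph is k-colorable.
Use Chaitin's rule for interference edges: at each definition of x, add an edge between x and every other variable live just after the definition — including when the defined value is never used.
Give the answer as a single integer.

Answer: 2

Analysis:
def/use:
  B0: {q} / ∅
  B1: {t,y} / ∅
  B2: {d} / ∅
  B3: {q,t} / {d}
  B4: {q} / ∅
  B5: {d,n} / ∅
  B6: {d,y} / ∅
  B7: {t,y} / ∅
  B8: {q} / ∅

Liveness:
  live B0: ∅→∅
  live B1: ∅→∅
  live B2: ∅→{d}
  live B3: {d}→∅
  live B4: ∅→∅
  live B5: ∅→∅
  live B6: ∅→∅
  live B7: ∅→∅
  live B8: ∅→∅

Conflict graph:
  d↔{y}
  n↔∅
  q↔∅
  t↔{y}
  y↔{d,t}

Colouring:
  clique {d,y} ⇒ need ≥ 2
  2-colouring: c0={n,q,y}  c1={d,t}
  χ = 2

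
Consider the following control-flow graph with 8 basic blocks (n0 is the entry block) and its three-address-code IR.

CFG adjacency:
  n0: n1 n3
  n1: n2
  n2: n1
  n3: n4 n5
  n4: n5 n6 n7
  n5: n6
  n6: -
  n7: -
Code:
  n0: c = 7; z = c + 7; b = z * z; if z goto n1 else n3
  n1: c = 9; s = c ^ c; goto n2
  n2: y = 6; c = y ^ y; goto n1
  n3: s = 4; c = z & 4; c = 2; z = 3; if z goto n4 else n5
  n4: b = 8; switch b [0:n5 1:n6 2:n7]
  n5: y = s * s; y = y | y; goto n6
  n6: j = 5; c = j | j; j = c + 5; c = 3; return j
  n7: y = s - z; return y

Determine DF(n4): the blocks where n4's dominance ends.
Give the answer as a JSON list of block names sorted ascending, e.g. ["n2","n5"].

Answer: ["n5", "n6"]

Derivation:
idom tree: n1←n0 n2←n1 n3←n0 n4←n3 n5←n3 n6←n3 n7←n4
Dom at joins:
  n1: preds {n0,n2}: {n0} ∩ {n0,n1,n2} = {n0}; idom=n0
  n5: preds {n3,n4}: {n0,n3} ∩ {n0,n3,n4} = {n0,n3}; idom=n3
  n6: preds {n4,n5}: {n0,n3,n4} ∩ {n0,n3,n5} = {n0,n3}; idom=n3

Frontier:
  join n1 pred n0: · stop@n0
  join n1 pred n2: n2→n1 stop@n0
  join n5 pred n3: · stop@n3
  join n5 pred n4: n4 stop@n3
  join n6 pred n4: n4 stop@n3
  join n6 pred n5: n5 stop@n3
  n0 → ∅
  n1 → {n1}
  n2 → {n1}
  n3 → ∅
  n4 → {n5,n6}
  n5 → {n6}
  n6 → ∅
  n7 → ∅

DF(n4) = ["n5", "n6"]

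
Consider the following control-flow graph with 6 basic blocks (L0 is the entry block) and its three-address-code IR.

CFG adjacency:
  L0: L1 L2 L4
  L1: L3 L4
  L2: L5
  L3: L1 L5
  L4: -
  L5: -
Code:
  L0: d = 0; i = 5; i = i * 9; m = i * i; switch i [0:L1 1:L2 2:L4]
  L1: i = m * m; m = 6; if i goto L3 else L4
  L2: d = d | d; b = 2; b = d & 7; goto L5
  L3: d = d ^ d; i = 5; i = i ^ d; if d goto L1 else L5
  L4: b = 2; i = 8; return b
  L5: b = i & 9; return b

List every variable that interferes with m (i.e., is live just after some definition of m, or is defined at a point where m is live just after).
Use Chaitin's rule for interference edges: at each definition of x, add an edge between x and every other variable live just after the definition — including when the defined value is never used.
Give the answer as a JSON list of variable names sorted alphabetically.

Answer: ["d", "i"]

Derivation:
def/use:
  L0 def {d,i,m} use ∅
  L1 def {i,m} use {m}
  L2 def {b,d} use {d}
  L3 def {d,i} use {d}
  L4 def {b,i} use ∅
  L5 def {b} use {i}

Live sets:
  L0 li=∅ lo={d,i,m}
  L1 li={d,m} lo={d,m}
  L2 li={d,i} lo={i}
  L3 li={d,m} lo={d,i,m}
  L4 li=∅ lo=∅
  L5 li={i} lo=∅

Conflict graph:
  b: {d,i}
  d: {b,i,m}
  i: {b,d,m}
  m: {d,i}

N(m) = ["d", "i"]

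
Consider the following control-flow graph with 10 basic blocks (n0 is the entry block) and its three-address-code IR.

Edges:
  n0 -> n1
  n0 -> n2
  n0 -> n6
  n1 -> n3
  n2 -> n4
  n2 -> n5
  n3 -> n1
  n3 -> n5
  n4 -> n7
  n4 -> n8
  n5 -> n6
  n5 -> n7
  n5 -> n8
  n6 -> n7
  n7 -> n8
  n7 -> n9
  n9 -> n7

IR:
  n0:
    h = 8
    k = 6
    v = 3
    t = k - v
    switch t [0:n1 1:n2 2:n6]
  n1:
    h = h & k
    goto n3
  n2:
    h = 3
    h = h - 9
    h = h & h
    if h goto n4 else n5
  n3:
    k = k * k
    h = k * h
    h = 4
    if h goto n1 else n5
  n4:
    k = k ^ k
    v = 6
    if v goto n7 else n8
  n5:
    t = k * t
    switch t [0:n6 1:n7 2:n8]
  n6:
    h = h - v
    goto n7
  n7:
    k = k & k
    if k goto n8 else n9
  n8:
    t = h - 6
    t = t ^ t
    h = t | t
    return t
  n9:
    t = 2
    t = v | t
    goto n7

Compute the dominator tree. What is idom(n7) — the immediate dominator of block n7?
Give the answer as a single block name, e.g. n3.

Answer: n0

Analysis:
idom tree: n1←n0 n2←n0 n3←n1 n4←n2 n5←n0 n6←n0 n7←n0 n8←n0 n9←n7
Join-block Dom:
  n1: preds {n0,n3}: {n0} ∩ {n0,n1,n3} = {n0}; idom=n0
  n5: preds {n2,n3}: {n0,n2} ∩ {n0,n1,n3} = {n0}; idom=n0
  n6: preds {n0,n5}: {n0} ∩ {n0,n5} = {n0}; idom=n0
  n7: preds {n4,n5,n6,n9}: {n0,n2,n4} ∩ {n0,n5} ∩ {n0,n6} ∩ {n0,n7,n9} = {n0}; idom=n0
  n8: preds {n4,n5,n7}: {n0,n2,n4} ∩ {n0,n5} ∩ {n0,n7} = {n0}; idom=n0

idom(n7) = n0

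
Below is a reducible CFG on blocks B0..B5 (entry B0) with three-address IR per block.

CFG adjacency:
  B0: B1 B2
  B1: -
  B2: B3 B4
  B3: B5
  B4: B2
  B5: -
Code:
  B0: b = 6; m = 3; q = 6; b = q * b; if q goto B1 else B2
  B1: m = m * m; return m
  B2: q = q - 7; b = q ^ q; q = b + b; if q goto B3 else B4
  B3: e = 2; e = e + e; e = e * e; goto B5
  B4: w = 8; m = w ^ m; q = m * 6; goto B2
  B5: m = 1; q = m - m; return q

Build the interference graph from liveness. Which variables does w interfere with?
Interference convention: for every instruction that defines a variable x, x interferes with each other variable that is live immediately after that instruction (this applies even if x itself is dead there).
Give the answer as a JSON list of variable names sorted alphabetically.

def/use:
  B0: {b,m,q} / ∅
  B1: {m} / {m}
  B2: {b,q} / {q}
  B3: {e} / ∅
  B4: {m,q,w} / {m}
  B5: {m,q} / ∅

Liveness:
  live B0: ∅→{m,q}
  live B1: {m}→∅
  live B2: {m,q}→{m}
  live B3: ∅→∅
  live B4: {m}→{m,q}
  live B5: ∅→∅

Conflict graph:
  b↔{m,q}
  e↔∅
  m↔{b,q,w}
  q↔{b,m}
  w↔{m}

N(w) = ["m"]

Answer: ["m"]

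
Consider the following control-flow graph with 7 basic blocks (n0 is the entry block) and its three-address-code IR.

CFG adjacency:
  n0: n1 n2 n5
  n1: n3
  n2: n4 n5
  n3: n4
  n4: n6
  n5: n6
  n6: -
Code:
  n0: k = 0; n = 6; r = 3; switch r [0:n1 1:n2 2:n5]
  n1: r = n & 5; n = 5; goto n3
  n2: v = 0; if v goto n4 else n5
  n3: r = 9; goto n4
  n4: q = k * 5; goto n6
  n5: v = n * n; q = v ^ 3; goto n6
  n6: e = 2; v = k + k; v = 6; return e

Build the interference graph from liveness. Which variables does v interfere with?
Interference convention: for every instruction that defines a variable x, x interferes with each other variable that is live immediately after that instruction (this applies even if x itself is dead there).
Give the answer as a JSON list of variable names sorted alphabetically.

Answer: ["e", "k", "n"]

Working:
Per-block:
  n0 def {k,n,r} use ∅
  n1 def {n,r} use {n}
  n2 def {v} use ∅
  n3 def {r} use ∅
  n4 def {q} use {k}
  n5 def {q,v} use {n}
  n6 def {e,v} use {k}

Liveness:
  n0 li=∅ lo={k,n}
  n1 li={k,n} lo={k}
  n2 li={k,n} lo={k,n}
  n3 li={k} lo={k}
  n4 li={k} lo={k}
  n5 li={k,n} lo={k}
  n6 li={k} lo=∅

Interference:
  e: {k,v}
  k: {e,n,q,r,v}
  n: {k,r,v}
  q: {k}
  r: {k,n}
  v: {e,k,n}

N(v) = ["e", "k", "n"]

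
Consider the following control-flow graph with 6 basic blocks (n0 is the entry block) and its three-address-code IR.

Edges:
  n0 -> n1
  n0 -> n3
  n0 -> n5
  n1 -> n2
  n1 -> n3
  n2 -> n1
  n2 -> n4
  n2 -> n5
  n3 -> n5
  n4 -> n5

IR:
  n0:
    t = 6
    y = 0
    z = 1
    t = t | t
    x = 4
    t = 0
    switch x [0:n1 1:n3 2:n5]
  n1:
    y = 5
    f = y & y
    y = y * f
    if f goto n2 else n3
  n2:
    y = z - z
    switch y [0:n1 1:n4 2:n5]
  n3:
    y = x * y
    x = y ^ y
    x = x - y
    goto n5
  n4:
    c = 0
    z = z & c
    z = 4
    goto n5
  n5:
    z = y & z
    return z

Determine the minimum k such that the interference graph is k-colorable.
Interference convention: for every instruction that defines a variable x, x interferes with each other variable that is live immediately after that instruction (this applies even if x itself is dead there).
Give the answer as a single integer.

def/use:
  n0: {t,x,y,z} / ∅
  n1: {f,y} / ∅
  n2: {y} / {z}
  n3: {x,y} / {x,y}
  n4: {c,z} / {z}
  n5: {z} / {y,z}

Live sets:
  live n0: ∅→{x,y,z}
  live n1: {x,z}→{x,y,z}
  live n2: {x,z}→{x,y,z}
  live n3: {x,y,z}→{y,z}
  live n4: {y,z}→{y,z}
  live n5: {y,z}→∅

Interfere edges:
  c: {y,z}
  f: {x,y,z}
  t: {x,y,z}
  x: {f,t,y,z}
  y: {c,f,t,x,z}
  z: {c,f,t,x,y}

Registers:
  {f,x,y,z} pairwise interfere (4-clique) ⇒ χ ≥ 4
  assign c→r2 f→r3 t→r3 x→r2 y→r0 z→r1 — no edge inside a register ⇒ χ ≤ 4
  χ = 4

Answer: 4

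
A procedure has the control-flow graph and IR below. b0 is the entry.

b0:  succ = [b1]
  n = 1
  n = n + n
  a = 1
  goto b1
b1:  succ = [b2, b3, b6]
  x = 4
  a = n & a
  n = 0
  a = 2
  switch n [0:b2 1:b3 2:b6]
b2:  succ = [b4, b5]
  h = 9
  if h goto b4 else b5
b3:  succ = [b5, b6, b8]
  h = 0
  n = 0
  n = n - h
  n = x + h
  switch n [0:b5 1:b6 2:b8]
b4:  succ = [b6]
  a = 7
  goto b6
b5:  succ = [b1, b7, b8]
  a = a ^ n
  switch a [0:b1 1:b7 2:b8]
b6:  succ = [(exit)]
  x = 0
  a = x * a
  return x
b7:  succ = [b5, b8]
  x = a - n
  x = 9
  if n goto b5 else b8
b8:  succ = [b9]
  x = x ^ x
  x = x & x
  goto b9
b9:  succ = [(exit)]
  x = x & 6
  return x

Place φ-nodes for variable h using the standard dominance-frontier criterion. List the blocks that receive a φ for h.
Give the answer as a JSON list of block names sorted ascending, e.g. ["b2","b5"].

Answer: ["b1", "b5", "b6", "b8"]

Analysis:
idom tree: b1←b0 b2←b1 b3←b1 b4←b2 b5←b1 b6←b1 b7←b5 b8←b1 b9←b8
Join-block Dom:
  b1: preds {b0,b5}: {b0} ∩ {b0,b1,b5} = {b0}; idom=b0
  b5: preds {b2,b3,b7}: {b0,b1,b2} ∩ {b0,b1,b3} ∩ {b0,b1,b5,b7} = {b0,b1}; idom=b1
  b6: preds {b1,b3,b4}: {b0,b1} ∩ {b0,b1,b3} ∩ {b0,b1,b2,b4} = {b0,b1}; idom=b1
  b8: preds {b3,b5,b7}: {b0,b1,b3} ∩ {b0,b1,b5} ∩ {b0,b1,b5,b7} = {b0,b1}; idom=b1

DF walk-up:
  b1←b0: walk · to b0
  b1←b5: walk b5→b1 to b0
  b5←b2: walk b2 to b1
  b5←b3: walk b3 to b1
  b5←b7: walk b7→b5 to b1
  b6←b1: walk · to b1
  b6←b3: walk b3 to b1
  b6←b4: walk b4→b2 to b1
  b8←b3: walk b3 to b1
  b8←b5: walk b5 to b1
  b8←b7: walk b7→b5 to b1
  DF(b0)=∅
  DF(b1)={b1}
  DF(b2)={b5,b6}
  DF(b3)={b5,b6,b8}
  DF(b4)={b6}
  DF(b5)={b1,b5,b8}
  DF(b6)=∅
  DF(b7)={b5,b8}
  DF(b8)=∅
  DF(b9)=∅

φ for h: defs {b2,b3}
  DF⁺ = {b1,b5,b6,b8}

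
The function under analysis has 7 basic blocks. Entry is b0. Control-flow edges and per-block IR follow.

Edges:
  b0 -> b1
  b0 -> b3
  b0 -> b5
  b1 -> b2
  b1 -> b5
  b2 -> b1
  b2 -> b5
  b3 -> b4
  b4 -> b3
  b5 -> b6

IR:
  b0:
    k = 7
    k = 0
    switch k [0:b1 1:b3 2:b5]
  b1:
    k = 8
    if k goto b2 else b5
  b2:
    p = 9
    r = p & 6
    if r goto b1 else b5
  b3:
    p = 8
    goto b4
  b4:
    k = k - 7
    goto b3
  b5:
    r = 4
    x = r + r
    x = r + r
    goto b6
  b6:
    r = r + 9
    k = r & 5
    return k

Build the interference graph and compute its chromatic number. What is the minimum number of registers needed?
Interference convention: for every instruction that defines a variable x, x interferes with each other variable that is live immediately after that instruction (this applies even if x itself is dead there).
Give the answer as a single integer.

Answer: 2

Working:
def/use:
  b0 def {k} use ∅
  b1 def {k} use ∅
  b2 def {p,r} use ∅
  b3 def {p} use ∅
  b4 def {k} use {k}
  b5 def {r,x} use ∅
  b6 def {k,r} use {r}

Backward fixpoint:
  b0: in=∅ out={k}
  b1: in=∅ out=∅
  b2: in=∅ out=∅
  b3: in={k} out={k}
  b4: in={k} out={k}
  b5: in=∅ out={r}
  b6: in={r} out=∅

Interference:
  k — {p}
  p — {k}
  r — {x}
  x — {r}

Colouring:
  {k,p} pairwise interfere (2-clique) ⇒ χ ≥ 2
  2-colouring: R0={k,r}  R1={p,x}
  χ = 2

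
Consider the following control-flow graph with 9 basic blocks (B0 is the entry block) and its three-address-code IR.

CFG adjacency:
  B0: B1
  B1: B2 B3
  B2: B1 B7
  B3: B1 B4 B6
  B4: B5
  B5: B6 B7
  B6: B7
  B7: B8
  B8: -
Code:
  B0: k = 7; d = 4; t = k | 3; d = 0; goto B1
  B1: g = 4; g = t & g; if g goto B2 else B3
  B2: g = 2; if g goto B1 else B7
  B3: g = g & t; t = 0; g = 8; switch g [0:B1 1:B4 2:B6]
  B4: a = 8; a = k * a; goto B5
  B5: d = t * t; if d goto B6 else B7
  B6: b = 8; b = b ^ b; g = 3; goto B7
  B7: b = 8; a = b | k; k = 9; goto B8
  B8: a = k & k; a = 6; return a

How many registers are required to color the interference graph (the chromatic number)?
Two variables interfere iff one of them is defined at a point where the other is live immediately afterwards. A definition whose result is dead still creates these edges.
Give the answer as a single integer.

Per-block:
  B0: {d,k,t} / ∅
  B1: {g} / {t}
  B2: {g} / ∅
  B3: {g,t} / {g,t}
  B4: {a} / {k}
  B5: {d} / {t}
  B6: {b,g} / ∅
  B7: {a,b,k} / {k}
  B8: {a} / {k}

Live sets:
  B0: in=∅ out={k,t}
  B1: in={k,t} out={g,k,t}
  B2: in={k,t} out={k,t}
  B3: in={g,k,t} out={k,t}
  B4: in={k,t} out={k,t}
  B5: in={k,t} out={k}
  B6: in={k} out={k}
  B7: in={k} out={k}
  B8: in={k} out=∅

Conflict graph:
  a↔{k,t}
  b↔{k}
  d↔{k,t}
  g↔{k,t}
  k↔{a,b,d,g,t}
  t↔{a,d,g,k}

Colouring:
  {a,k,t} pairwise interfere (3-clique) ⇒ χ ≥ 3
  assign a→r2 b→r1 d→r2 g→r2 k→r0 t→r1 — no edge inside a register ⇒ χ ≤ 3
  χ = 3

Answer: 3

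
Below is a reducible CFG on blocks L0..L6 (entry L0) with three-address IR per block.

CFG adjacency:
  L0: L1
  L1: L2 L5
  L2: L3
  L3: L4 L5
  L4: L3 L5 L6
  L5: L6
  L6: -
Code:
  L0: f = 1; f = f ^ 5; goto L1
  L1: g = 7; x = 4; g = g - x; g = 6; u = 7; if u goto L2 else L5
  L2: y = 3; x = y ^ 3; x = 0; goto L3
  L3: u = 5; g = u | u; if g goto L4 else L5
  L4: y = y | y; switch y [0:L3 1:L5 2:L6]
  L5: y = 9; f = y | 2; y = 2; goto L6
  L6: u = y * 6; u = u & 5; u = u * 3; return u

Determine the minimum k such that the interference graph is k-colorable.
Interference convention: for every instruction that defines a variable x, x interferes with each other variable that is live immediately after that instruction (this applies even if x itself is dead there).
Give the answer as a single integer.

Per-block:
  L0 def {f} use ∅
  L1 def {g,u,x} use ∅
  L2 def {x,y} use ∅
  L3 def {g,u} use ∅
  L4 def {y} use {y}
  L5 def {f,y} use ∅
  L6 def {u} use {y}

Backward fixpoint:
  L0: in=∅ out=∅
  L1: in=∅ out=∅
  L2: in=∅ out={y}
  L3: in={y} out={y}
  L4: in={y} out={y}
  L5: in=∅ out={y}
  L6: in={y} out=∅

Interference:
  f — ∅
  g — {x,y}
  u — {y}
  x — {g,y}
  y — {g,u,x}

Colouring:
  lower bound: {g,x,y} mutually conflict ⇒ χ ≥ 3
  3-colouring: r0={f,y}  r1={g,u}  r2={x}
  χ = 3

Answer: 3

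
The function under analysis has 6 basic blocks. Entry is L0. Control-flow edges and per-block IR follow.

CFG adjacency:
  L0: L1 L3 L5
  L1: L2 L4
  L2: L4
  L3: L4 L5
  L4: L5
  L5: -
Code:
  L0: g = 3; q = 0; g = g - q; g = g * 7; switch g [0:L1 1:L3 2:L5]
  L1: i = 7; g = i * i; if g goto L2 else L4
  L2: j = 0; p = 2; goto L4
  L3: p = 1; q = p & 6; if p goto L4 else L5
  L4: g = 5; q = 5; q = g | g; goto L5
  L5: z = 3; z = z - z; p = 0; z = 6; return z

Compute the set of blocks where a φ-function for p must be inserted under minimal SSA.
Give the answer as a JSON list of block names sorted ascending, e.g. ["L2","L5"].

Answer: ["L4", "L5"]

Working:
idom tree: L1←L0 L2←L1 L3←L0 L4←L0 L5←L0
Dom at joins:
  L4: preds {L1,L2,L3}: {L0,L1} ∩ {L0,L1,L2} ∩ {L0,L3} = {L0}; idom=L0
  L5: preds {L0,L3,L4}: {L0} ∩ {L0,L3} ∩ {L0,L4} = {L0}; idom=L0

Frontier:
  L4←L1: walk L1 to L0
  L4←L2: walk L2→L1 to L0
  L4←L3: walk L3 to L0
  L5←L0: walk · to L0
  L5←L3: walk L3 to L0
  L5←L4: walk L4 to L0
  L0 → ∅
  L1 → {L4}
  L2 → {L4}
  L3 → {L4,L5}
  L4 → {L5}
  L5 → ∅

φ for p: defs {L2,L3,L5}
  DF⁺ = {L4,L5}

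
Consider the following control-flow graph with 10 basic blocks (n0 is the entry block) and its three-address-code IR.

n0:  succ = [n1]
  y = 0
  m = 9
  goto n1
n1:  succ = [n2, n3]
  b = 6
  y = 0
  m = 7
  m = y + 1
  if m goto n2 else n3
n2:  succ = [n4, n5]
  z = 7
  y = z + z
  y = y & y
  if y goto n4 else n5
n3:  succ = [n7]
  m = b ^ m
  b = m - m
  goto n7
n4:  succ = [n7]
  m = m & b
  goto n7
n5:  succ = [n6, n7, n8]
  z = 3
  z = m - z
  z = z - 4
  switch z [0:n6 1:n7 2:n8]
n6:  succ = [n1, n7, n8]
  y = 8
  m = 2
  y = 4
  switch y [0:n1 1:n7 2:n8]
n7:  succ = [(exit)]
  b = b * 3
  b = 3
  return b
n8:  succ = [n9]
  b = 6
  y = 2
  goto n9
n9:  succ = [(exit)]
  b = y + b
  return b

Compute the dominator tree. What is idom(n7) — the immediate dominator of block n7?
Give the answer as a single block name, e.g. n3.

Answer: n1

Analysis:
idom tree: n1←n0 n2←n1 n3←n1 n4←n2 n5←n2 n6←n5 n7←n1 n8←n5 n9←n8
Dom at joins:
  n1: preds {n0,n6}: {n0} ∩ {n0,n1,n2,n5,n6} = {n0}; idom=n0
  n7: preds {n3,n4,n5,n6}: {n0,n1,n3} ∩ {n0,n1,n2,n4} ∩ {n0,n1,n2,n5} ∩ {n0,n1,n2,n5,n6} = {n0,n1}; idom=n1
  n8: preds {n5,n6}: {n0,n1,n2,n5} ∩ {n0,n1,n2,n5,n6} = {n0,n1,n2,n5}; idom=n5

idom(n7) = n1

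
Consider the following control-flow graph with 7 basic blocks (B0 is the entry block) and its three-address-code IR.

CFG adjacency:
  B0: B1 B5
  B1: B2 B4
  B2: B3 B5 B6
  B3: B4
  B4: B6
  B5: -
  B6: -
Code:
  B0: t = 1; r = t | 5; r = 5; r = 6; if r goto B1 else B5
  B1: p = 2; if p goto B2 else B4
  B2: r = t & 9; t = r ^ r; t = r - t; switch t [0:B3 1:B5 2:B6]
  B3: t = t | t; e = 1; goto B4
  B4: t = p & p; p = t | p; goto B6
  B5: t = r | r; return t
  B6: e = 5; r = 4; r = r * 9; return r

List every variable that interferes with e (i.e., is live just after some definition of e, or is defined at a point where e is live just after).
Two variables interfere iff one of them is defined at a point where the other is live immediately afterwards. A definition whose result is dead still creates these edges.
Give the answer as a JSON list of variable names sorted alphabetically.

Block summaries:
  B0 def {r,t} use ∅
  B1 def {p} use ∅
  B2 def {r,t} use {t}
  B3 def {e,t} use {t}
  B4 def {p,t} use {p}
  B5 def {t} use {r}
  B6 def {e,r} use ∅

Live sets:
  B0: in=∅ out={r,t}
  B1: in={t} out={p,t}
  B2: in={p,t} out={p,r,t}
  B3: in={p,t} out={p}
  B4: in={p} out=∅
  B5: in={r} out=∅
  B6: in=∅ out=∅

Interference:
  e↔{p}
  p↔{e,r,t}
  r↔{p,t}
  t↔{p,r}

N(e) = ["p"]

Answer: ["p"]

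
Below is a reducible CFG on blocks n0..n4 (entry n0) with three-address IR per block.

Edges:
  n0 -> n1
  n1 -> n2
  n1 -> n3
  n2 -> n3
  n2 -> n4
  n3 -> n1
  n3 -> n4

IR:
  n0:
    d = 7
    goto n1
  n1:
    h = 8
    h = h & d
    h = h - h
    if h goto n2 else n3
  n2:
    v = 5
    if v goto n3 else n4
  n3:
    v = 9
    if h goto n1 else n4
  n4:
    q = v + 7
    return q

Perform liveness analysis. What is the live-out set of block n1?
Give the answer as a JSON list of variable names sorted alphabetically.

Block summaries:
  n0: {d} / ∅
  n1: {h} / {d}
  n2: {v} / ∅
  n3: {v} / {h}
  n4: {q} / {v}

Live sets:
  n0 li=∅ lo={d}
  n1 li={d} lo={d,h}
  n2 li={d,h} lo={d,h,v}
  n3 li={d,h} lo={d,v}
  n4 li={v} lo=∅

live-out(n1) = ["d", "h"]

Answer: ["d", "h"]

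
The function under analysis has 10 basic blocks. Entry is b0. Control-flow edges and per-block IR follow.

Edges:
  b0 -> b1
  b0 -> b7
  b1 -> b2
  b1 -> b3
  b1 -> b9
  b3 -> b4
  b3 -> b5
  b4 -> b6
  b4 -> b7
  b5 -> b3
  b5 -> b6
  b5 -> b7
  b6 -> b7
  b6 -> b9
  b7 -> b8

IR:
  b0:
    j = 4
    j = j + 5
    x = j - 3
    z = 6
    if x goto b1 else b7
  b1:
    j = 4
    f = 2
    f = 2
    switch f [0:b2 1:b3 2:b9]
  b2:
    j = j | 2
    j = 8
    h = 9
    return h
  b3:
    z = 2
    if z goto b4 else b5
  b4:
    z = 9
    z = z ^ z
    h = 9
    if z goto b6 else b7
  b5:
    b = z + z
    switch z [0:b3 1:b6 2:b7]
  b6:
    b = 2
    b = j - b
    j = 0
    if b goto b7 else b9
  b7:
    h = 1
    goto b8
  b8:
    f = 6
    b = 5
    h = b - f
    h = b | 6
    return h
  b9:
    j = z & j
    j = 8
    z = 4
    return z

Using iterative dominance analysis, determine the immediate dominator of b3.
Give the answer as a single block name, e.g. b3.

idom tree: b1←b0 b2←b1 b3←b1 b4←b3 b5←b3 b6←b3 b7←b0 b8←b7 b9←b1
Dom∩ at merges:
  b3: preds {b1,b5}: {b0,b1} ∩ {b0,b1,b3,b5} = {b0,b1}; idom=b1
  b6: preds {b4,b5}: {b0,b1,b3,b4} ∩ {b0,b1,b3,b5} = {b0,b1,b3}; idom=b3
  b7: preds {b0,b4,b5,b6}: {b0} ∩ {b0,b1,b3,b4} ∩ {b0,b1,b3,b5} ∩ {b0,b1,b3,b6} = {b0}; idom=b0
  b9: preds {b1,b6}: {b0,b1} ∩ {b0,b1,b3,b6} = {b0,b1}; idom=b1

idom(b3) = b1

Answer: b1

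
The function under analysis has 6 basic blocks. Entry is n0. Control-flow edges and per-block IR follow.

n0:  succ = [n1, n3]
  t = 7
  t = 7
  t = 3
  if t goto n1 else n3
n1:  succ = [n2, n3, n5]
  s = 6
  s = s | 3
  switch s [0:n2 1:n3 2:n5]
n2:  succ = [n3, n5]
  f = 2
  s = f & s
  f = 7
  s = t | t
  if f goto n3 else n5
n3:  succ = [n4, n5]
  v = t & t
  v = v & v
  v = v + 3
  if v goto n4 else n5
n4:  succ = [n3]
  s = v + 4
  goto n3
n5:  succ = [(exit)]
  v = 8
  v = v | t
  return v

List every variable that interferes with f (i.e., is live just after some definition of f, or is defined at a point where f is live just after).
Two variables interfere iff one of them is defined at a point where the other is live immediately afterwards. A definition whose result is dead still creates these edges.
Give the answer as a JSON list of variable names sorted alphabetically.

def/use:
  n0: def={t} ue=∅
  n1: def={s} ue=∅
  n2: def={f,s} ue={s,t}
  n3: def={v} ue={t}
  n4: def={s} ue={v}
  n5: def={v} ue={t}

Backward fixpoint:
  live n0: ∅→{t}
  live n1: {t}→{s,t}
  live n2: {s,t}→{t}
  live n3: {t}→{t,v}
  live n4: {t,v}→{t}
  live n5: {t}→∅

Interfere edges:
  f: {s,t}
  s: {f,t}
  t: {f,s,v}
  v: {t}

N(f) = ["s", "t"]

Answer: ["s", "t"]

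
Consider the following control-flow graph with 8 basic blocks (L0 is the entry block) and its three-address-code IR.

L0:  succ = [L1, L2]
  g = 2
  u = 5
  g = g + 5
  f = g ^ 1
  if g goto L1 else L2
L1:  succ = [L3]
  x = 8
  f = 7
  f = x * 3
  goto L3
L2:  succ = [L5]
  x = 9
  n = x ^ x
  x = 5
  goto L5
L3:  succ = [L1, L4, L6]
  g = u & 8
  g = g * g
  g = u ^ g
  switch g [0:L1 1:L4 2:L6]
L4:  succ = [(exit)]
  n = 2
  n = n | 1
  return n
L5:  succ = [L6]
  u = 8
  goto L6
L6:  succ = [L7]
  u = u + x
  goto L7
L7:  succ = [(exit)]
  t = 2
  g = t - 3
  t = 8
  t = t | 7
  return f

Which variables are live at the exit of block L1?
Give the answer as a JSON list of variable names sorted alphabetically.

Answer: ["f", "u", "x"]

Derivation:
Per-block:
  L0: def={f,g,u} ue=∅
  L1: def={f,x} ue=∅
  L2: def={n,x} ue=∅
  L3: def={g} ue={u}
  L4: def={n} ue=∅
  L5: def={u} ue=∅
  L6: def={u} ue={u,x}
  L7: def={g,t} ue={f}

Live sets:
  live L0: ∅→{f,u}
  live L1: {u}→{f,u,x}
  live L2: {f}→{f,x}
  live L3: {f,u,x}→{f,u,x}
  live L4: ∅→∅
  live L5: {f,x}→{f,u,x}
  live L6: {f,u,x}→{f}
  live L7: {f}→∅

live-out(L1) = ["f", "u", "x"]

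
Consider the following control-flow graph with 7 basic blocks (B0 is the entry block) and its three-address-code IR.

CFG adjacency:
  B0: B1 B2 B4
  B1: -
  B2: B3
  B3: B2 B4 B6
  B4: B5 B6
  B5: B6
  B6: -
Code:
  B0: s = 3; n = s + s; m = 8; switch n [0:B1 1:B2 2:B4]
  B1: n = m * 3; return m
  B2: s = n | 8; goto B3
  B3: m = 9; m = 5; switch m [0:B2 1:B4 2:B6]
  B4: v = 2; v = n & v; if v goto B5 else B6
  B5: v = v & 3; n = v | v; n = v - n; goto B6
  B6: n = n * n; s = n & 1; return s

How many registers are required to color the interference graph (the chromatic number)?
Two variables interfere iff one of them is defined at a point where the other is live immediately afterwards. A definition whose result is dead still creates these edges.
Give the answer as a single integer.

Per-block:
  B0: def={m,n,s} ue=∅
  B1: def={n} ue={m}
  B2: def={s} ue={n}
  B3: def={m} ue=∅
  B4: def={v} ue={n}
  B5: def={n,v} ue={v}
  B6: def={n,s} ue={n}

Live sets:
  B0: in=∅ out={m,n}
  B1: in={m} out=∅
  B2: in={n} out={n}
  B3: in={n} out={n}
  B4: in={n} out={n,v}
  B5: in={v} out={n}
  B6: in={n} out=∅

Conflict graph:
  m: {n}
  n: {m,s,v}
  s: {n}
  v: {n}

Registers:
  lower bound: {m,n} mutually conflict ⇒ χ ≥ 2
  assign m→c1 n→c0 s→c1 v→c1 — no edge inside a register ⇒ χ ≤ 2
  χ = 2

Answer: 2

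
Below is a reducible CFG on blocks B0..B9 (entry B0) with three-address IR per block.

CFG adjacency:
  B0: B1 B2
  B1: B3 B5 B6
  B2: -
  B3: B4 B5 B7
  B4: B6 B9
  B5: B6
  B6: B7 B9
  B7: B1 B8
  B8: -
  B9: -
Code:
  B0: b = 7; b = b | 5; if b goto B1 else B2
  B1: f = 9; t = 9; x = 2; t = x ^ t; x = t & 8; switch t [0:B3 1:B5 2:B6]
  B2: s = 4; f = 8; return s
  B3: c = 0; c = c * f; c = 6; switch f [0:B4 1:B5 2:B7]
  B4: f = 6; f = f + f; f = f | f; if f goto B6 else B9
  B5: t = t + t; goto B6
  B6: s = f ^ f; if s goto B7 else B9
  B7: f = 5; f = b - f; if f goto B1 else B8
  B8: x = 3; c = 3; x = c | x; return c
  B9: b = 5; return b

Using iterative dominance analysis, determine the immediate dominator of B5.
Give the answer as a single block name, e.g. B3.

idom tree: B1←B0 B2←B0 B3←B1 B4←B3 B5←B1 B6←B1 B7←B1 B8←B7 B9←B1
Dom∩ at merges:
  B1: preds {B0,B7}: {B0} ∩ {B0,B1,B7} = {B0}; idom=B0
  B5: preds {B1,B3}: {B0,B1} ∩ {B0,B1,B3} = {B0,B1}; idom=B1
  B6: preds {B1,B4,B5}: {B0,B1} ∩ {B0,B1,B3,B4} ∩ {B0,B1,B5} = {B0,B1}; idom=B1
  B7: preds {B3,B6}: {B0,B1,B3} ∩ {B0,B1,B6} = {B0,B1}; idom=B1
  B9: preds {B4,B6}: {B0,B1,B3,B4} ∩ {B0,B1,B6} = {B0,B1}; idom=B1

idom(B5) = B1

Answer: B1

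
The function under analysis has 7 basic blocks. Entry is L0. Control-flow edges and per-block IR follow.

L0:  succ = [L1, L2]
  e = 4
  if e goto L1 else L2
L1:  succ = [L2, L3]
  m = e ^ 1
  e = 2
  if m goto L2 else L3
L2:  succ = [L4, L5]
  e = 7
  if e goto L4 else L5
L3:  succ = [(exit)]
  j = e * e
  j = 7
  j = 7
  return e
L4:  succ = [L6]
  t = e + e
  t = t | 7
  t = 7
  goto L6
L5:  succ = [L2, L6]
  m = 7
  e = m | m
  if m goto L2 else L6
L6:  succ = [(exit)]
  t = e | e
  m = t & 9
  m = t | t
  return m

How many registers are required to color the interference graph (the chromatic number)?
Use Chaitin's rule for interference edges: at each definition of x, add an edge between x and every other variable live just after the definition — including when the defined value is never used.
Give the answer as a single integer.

Answer: 3

Derivation:
def/use:
  L0: {e} / ∅
  L1: {e,m} / {e}
  L2: {e} / ∅
  L3: {j} / {e}
  L4: {t} / {e}
  L5: {e,m} / ∅
  L6: {m,t} / {e}

Live sets:
  L0: in=∅ out={e}
  L1: in={e} out={e}
  L2: in=∅ out={e}
  L3: in={e} out=∅
  L4: in={e} out={e}
  L5: in=∅ out={e}
  L6: in={e} out=∅

Interfere edges:
  e — {j,m,t}
  j — {e}
  m — {e,t}
  t — {e,m}

Colouring:
  {e,m,t} pairwise interfere (3-clique) ⇒ χ ≥ 3
  3-colouring: c0={e}  c1={j,m}  c2={t}
  χ = 3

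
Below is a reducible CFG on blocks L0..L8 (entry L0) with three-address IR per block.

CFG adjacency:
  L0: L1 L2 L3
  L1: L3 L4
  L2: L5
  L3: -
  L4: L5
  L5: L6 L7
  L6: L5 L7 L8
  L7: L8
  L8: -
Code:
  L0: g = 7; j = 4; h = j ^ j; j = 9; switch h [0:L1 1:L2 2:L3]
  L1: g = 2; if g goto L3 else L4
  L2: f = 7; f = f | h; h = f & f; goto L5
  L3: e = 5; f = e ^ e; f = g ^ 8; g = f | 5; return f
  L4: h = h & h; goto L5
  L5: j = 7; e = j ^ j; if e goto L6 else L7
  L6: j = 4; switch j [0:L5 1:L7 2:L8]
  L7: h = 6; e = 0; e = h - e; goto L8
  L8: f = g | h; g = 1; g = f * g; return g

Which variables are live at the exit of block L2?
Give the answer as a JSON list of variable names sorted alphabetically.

Answer: ["g", "h"]

Derivation:
def/use:
  L0: {g,h,j} / ∅
  L1: {g} / ∅
  L2: {f,h} / {h}
  L3: {e,f,g} / {g}
  L4: {h} / {h}
  L5: {e,j} / ∅
  L6: {j} / ∅
  L7: {e,h} / ∅
  L8: {f,g} / {g,h}

Backward fixpoint:
  L0 li=∅ lo={g,h}
  L1 li={h} lo={g,h}
  L2 li={g,h} lo={g,h}
  L3 li={g} lo=∅
  L4 li={g,h} lo={g,h}
  L5 li={g,h} lo={g,h}
  L6 li={g,h} lo={g,h}
  L7 li={g} lo={g,h}
  L8 li={g,h} lo=∅

live-out(L2) = ["g", "h"]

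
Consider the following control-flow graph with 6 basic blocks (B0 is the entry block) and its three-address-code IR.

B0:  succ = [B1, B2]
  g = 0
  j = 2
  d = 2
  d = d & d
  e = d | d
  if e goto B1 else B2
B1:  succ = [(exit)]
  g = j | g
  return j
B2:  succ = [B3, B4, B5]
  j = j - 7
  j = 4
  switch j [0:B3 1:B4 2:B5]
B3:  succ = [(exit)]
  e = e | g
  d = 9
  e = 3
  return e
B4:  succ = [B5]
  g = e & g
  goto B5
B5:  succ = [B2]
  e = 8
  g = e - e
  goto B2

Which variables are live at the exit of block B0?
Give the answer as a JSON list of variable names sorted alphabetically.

Answer: ["e", "g", "j"]

Derivation:
Block summaries:
  B0 def {d,e,g,j} use ∅
  B1 def {g} use {g,j}
  B2 def {j} use {j}
  B3 def {d,e} use {e,g}
  B4 def {g} use {e,g}
  B5 def {e,g} use ∅

Liveness:
  B0 li=∅ lo={e,g,j}
  B1 li={g,j} lo=∅
  B2 li={e,g,j} lo={e,g,j}
  B3 li={e,g} lo=∅
  B4 li={e,g,j} lo={j}
  B5 li={j} lo={e,g,j}

live-out(B0) = ["e", "g", "j"]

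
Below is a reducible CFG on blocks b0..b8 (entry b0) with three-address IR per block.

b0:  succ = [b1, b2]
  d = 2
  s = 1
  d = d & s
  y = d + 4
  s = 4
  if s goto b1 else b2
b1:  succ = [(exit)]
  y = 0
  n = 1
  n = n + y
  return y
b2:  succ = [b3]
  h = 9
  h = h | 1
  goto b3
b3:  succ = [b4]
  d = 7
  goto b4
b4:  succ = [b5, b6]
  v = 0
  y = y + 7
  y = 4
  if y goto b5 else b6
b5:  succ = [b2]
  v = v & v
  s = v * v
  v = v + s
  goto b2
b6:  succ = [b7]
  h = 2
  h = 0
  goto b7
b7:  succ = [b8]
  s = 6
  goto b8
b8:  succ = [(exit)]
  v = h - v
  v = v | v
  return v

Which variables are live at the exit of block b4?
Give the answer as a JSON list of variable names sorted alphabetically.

Per-block:
  b0: def={d,s,y} ue=∅
  b1: def={n,y} ue=∅
  b2: def={h} ue=∅
  b3: def={d} ue=∅
  b4: def={v,y} ue={y}
  b5: def={s,v} ue={v}
  b6: def={h} ue=∅
  b7: def={s} ue=∅
  b8: def={v} ue={h,v}

Live sets:
  b0: in=∅ out={y}
  b1: in=∅ out=∅
  b2: in={y} out={y}
  b3: in={y} out={y}
  b4: in={y} out={v,y}
  b5: in={v,y} out={y}
  b6: in={v} out={h,v}
  b7: in={h,v} out={h,v}
  b8: in={h,v} out=∅

live-out(b4) = ["v", "y"]

Answer: ["v", "y"]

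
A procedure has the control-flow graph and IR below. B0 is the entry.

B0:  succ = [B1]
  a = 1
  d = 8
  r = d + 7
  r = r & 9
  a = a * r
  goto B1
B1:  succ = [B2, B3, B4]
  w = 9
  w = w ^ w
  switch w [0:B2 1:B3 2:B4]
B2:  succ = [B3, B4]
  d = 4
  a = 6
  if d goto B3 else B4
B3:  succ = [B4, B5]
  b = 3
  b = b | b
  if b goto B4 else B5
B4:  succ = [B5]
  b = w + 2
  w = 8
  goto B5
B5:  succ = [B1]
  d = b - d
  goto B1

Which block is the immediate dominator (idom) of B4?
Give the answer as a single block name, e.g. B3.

idom tree: B1←B0 B2←B1 B3←B1 B4←B1 B5←B1
Dom∩ at merges:
  B1: preds {B0,B5}: {B0} ∩ {B0,B1,B5} = {B0}; idom=B0
  B3: preds {B1,B2}: {B0,B1} ∩ {B0,B1,B2} = {B0,B1}; idom=B1
  B4: preds {B1,B2,B3}: {B0,B1} ∩ {B0,B1,B2} ∩ {B0,B1,B3} = {B0,B1}; idom=B1
  B5: preds {B3,B4}: {B0,B1,B3} ∩ {B0,B1,B4} = {B0,B1}; idom=B1

idom(B4) = B1

Answer: B1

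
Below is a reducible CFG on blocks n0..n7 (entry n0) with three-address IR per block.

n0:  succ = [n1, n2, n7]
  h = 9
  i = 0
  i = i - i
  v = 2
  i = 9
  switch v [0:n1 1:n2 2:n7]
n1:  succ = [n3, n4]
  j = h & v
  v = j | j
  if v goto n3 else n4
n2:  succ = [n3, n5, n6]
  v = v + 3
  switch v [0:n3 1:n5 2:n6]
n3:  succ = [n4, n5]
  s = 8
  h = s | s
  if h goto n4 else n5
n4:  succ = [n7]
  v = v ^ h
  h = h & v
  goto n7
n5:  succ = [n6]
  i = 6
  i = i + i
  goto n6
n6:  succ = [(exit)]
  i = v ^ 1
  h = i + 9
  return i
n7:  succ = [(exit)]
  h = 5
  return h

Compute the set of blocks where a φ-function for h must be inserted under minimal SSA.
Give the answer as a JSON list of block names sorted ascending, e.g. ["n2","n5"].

Answer: ["n4", "n5", "n6", "n7"]

Working:
idom tree: n1←n0 n2←n0 n3←n0 n4←n0 n5←n0 n6←n0 n7←n0
Join-block Dom:
  n3: preds {n1,n2}: {n0,n1} ∩ {n0,n2} = {n0}; idom=n0
  n4: preds {n1,n3}: {n0,n1} ∩ {n0,n3} = {n0}; idom=n0
  n5: preds {n2,n3}: {n0,n2} ∩ {n0,n3} = {n0}; idom=n0
  n6: preds {n2,n5}: {n0,n2} ∩ {n0,n5} = {n0}; idom=n0
  n7: preds {n0,n4}: {n0} ∩ {n0,n4} = {n0}; idom=n0

Frontier:
  n3←n1: walk n1 to n0
  n3←n2: walk n2 to n0
  n4←n1: walk n1 to n0
  n4←n3: walk n3 to n0
  n5←n2: walk n2 to n0
  n5←n3: walk n3 to n0
  n6←n2: walk n2 to n0
  n6←n5: walk n5 to n0
  n7←n0: walk · to n0
  n7←n4: walk n4 to n0
  n0: DF=∅
  n1: DF={n3,n4}
  n2: DF={n3,n5,n6}
  n3: DF={n4,n5}
  n4: DF={n7}
  n5: DF={n6}
  n6: DF=∅
  n7: DF=∅

φ for h: defs {n0,n3,n4,n6,n7}
  DF⁺ = {n4,n5,n6,n7}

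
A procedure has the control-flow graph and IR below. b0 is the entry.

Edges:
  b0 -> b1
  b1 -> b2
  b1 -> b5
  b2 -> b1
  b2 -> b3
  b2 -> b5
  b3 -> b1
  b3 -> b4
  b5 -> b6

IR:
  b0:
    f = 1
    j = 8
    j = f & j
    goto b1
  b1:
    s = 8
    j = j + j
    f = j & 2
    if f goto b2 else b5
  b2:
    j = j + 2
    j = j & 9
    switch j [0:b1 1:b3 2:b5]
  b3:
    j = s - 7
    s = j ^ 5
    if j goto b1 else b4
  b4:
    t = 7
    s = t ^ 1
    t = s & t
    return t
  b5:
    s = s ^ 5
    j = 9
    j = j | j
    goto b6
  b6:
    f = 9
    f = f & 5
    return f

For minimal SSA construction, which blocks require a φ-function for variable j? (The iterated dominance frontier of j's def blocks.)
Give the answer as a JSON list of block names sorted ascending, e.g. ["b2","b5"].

idom tree: b1←b0 b2←b1 b3←b2 b4←b3 b5←b1 b6←b5
Dom at joins:
  b1: preds {b0,b2,b3}: {b0} ∩ {b0,b1,b2} ∩ {b0,b1,b2,b3} = {b0}; idom=b0
  b5: preds {b1,b2}: {b0,b1} ∩ {b0,b1,b2} = {b0,b1}; idom=b1

DF walk-up:
  join b1 pred b0: · stop@b0
  join b1 pred b2: b2→b1 stop@b0
  join b1 pred b3: b3→b2→b1 stop@b0
  join b5 pred b1: · stop@b1
  join b5 pred b2: b2 stop@b1
  DF(b0)=∅
  DF(b1)={b1}
  DF(b2)={b1,b5}
  DF(b3)={b1}
  DF(b4)=∅
  DF(b5)=∅
  DF(b6)=∅

φ for j: defs {b0,b1,b2,b3,b5}
  DF⁺ = {b1,b5}

Answer: ["b1", "b5"]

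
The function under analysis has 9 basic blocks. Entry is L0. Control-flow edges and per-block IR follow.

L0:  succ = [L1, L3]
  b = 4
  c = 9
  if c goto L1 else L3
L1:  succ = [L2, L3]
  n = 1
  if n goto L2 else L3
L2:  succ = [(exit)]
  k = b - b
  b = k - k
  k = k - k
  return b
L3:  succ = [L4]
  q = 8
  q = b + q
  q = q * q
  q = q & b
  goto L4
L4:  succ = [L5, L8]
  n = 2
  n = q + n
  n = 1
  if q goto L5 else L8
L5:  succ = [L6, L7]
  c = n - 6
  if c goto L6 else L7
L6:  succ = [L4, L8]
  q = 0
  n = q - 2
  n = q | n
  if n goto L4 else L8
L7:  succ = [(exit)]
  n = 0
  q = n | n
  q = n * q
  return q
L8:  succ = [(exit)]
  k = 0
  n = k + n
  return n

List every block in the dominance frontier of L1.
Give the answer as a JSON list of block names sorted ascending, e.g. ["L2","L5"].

Answer: ["L3"]

Analysis:
idom tree: L1←L0 L2←L1 L3←L0 L4←L3 L5←L4 L6←L5 L7←L5 L8←L4
Dom at joins:
  L3: preds {L0,L1}: {L0} ∩ {L0,L1} = {L0}; idom=L0
  L4: preds {L3,L6}: {L0,L3} ∩ {L0,L3,L4,L5,L6} = {L0,L3}; idom=L3
  L8: preds {L4,L6}: {L0,L3,L4} ∩ {L0,L3,L4,L5,L6} = {L0,L3,L4}; idom=L4

DF derivation:
  L3←L0: walk · to L0
  L3←L1: walk L1 to L0
  L4←L3: walk · to L3
  L4←L6: walk L6→L5→L4 to L3
  L8←L4: walk · to L4
  L8←L6: walk L6→L5 to L4
  L0: DF=∅
  L1: DF={L3}
  L2: DF=∅
  L3: DF=∅
  L4: DF={L4}
  L5: DF={L4,L8}
  L6: DF={L4,L8}
  L7: DF=∅
  L8: DF=∅

DF(L1) = ["L3"]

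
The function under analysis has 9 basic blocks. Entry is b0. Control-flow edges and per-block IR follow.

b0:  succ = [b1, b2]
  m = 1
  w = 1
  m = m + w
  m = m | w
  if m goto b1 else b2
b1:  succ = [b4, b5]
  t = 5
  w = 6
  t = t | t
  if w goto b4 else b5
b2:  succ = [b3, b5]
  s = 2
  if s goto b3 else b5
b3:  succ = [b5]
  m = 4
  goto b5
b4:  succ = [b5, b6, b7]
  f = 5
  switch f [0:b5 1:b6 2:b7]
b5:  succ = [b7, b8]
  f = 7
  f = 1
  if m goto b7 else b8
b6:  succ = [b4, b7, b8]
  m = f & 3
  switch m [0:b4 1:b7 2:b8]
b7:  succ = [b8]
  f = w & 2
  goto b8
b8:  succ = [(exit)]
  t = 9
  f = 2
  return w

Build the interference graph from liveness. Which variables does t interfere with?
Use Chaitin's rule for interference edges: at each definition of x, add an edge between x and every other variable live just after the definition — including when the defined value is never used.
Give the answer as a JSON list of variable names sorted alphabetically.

Answer: ["m", "w"]

Analysis:
Block summaries:
  b0 def {m,w} use ∅
  b1 def {t,w} use ∅
  b2 def {s} use ∅
  b3 def {m} use ∅
  b4 def {f} use ∅
  b5 def {f} use {m}
  b6 def {m} use {f}
  b7 def {f} use {w}
  b8 def {f,t} use {w}

Live sets:
  b0 li=∅ lo={m,w}
  b1 li={m} lo={m,w}
  b2 li={m,w} lo={m,w}
  b3 li={w} lo={m,w}
  b4 li={m,w} lo={f,m,w}
  b5 li={m,w} lo={w}
  b6 li={f,w} lo={m,w}
  b7 li={w} lo={w}
  b8 li={w} lo=∅

Interference:
  f — {m,w}
  m — {f,s,t,w}
  s — {m,w}
  t — {m,w}
  w — {f,m,s,t}

N(t) = ["m", "w"]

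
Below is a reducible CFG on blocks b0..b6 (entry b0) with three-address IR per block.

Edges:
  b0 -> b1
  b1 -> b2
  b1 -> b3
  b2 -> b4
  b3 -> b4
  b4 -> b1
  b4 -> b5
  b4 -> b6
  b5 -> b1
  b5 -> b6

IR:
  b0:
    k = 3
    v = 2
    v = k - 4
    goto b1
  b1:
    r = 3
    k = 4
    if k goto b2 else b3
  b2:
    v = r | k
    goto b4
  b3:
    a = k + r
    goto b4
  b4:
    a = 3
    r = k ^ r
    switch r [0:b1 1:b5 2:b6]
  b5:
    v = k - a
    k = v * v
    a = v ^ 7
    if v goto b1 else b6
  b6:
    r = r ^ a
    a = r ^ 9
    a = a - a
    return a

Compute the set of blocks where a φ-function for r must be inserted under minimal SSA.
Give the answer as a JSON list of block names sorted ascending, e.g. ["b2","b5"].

Answer: ["b1"]

Working:
idom tree: b1←b0 b2←b1 b3←b1 b4←b1 b5←b4 b6←b4
Dom at joins:
  b1: preds {b0,b4,b5}: {b0} ∩ {b0,b1,b4} ∩ {b0,b1,b4,b5} = {b0}; idom=b0
  b4: preds {b2,b3}: {b0,b1,b2} ∩ {b0,b1,b3} = {b0,b1}; idom=b1
  b6: preds {b4,b5}: {b0,b1,b4} ∩ {b0,b1,b4,b5} = {b0,b1,b4}; idom=b4

DF walk-up:
  join b1 pred b0: · stop@b0
  join b1 pred b4: b4→b1 stop@b0
  join b1 pred b5: b5→b4→b1 stop@b0
  join b4 pred b2: b2 stop@b1
  join b4 pred b3: b3 stop@b1
  join b6 pred b4: · stop@b4
  join b6 pred b5: b5 stop@b4
  DF(b0)=∅
  DF(b1)={b1}
  DF(b2)={b4}
  DF(b3)={b4}
  DF(b4)={b1}
  DF(b5)={b1,b6}
  DF(b6)=∅

φ for r: defs {b1,b4,b6}
  DF⁺ = {b1}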